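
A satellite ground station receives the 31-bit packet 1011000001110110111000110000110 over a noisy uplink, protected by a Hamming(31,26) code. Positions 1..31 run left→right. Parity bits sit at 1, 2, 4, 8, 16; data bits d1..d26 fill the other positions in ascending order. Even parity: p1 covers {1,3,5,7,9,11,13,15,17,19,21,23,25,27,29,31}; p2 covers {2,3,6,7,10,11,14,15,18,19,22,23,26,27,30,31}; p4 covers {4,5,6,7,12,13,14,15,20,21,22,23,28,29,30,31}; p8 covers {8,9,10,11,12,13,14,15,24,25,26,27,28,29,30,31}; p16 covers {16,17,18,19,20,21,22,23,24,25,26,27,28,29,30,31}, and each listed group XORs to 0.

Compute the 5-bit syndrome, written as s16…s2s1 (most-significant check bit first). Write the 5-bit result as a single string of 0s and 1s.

s1 (pos 1,3,5,7,9,11,13,15,17,19,21,23,25,27,29,31): 1⊕1⊕0⊕0⊕0⊕1⊕0⊕1⊕1⊕1⊕0⊕1⊕0⊕0⊕1⊕0 = 0
s2 (pos 2,3,6,7,10,11,14,15,18,19,22,23,26,27,30,31): 0⊕1⊕0⊕0⊕1⊕1⊕1⊕1⊕1⊕1⊕0⊕1⊕0⊕0⊕1⊕0 = 1
s4 (pos 4,5,6,7,12,13,14,15,20,21,22,23,28,29,30,31): 1⊕0⊕0⊕0⊕1⊕0⊕1⊕1⊕0⊕0⊕0⊕1⊕0⊕1⊕1⊕0 = 1
s8 (pos 8,9,10,11,12,13,14,15,24,25,26,27,28,29,30,31): 0⊕0⊕1⊕1⊕1⊕0⊕1⊕1⊕1⊕0⊕0⊕0⊕0⊕1⊕1⊕0 = 0
s16 (pos 16,17,18,19,20,21,22,23,24,25,26,27,28,29,30,31): 0⊕1⊕1⊕1⊕0⊕0⊕0⊕1⊕1⊕0⊕0⊕0⊕0⊕1⊕1⊕0 = 1
Syndrome s16…s1 = 10110 → error at position 22.

10110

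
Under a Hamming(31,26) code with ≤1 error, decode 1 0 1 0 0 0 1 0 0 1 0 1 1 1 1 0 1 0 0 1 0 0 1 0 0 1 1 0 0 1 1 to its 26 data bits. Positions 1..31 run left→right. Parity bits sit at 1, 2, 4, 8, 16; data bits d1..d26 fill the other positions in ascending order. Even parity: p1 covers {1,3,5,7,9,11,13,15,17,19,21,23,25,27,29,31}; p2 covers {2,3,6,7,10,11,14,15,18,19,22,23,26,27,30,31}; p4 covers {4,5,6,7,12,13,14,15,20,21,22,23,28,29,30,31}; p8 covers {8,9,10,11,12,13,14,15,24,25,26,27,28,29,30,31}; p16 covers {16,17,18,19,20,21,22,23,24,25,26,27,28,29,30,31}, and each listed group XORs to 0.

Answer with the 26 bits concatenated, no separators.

10010101111100100100110111

s1 (pos 1,3,5,7,9,11,13,15,17,19,21,23,25,27,29,31): 1⊕1⊕0⊕1⊕0⊕0⊕1⊕1⊕1⊕0⊕0⊕1⊕0⊕1⊕0⊕1 = 1
s2 (pos 2,3,6,7,10,11,14,15,18,19,22,23,26,27,30,31): 0⊕1⊕0⊕1⊕1⊕0⊕1⊕1⊕0⊕0⊕0⊕1⊕1⊕1⊕1⊕1 = 0
s4 (pos 4,5,6,7,12,13,14,15,20,21,22,23,28,29,30,31): 0⊕0⊕0⊕1⊕1⊕1⊕1⊕1⊕1⊕0⊕0⊕1⊕0⊕0⊕1⊕1 = 1
s8 (pos 8,9,10,11,12,13,14,15,24,25,26,27,28,29,30,31): 0⊕0⊕1⊕0⊕1⊕1⊕1⊕1⊕0⊕0⊕1⊕1⊕0⊕0⊕1⊕1 = 1
s16 (pos 16,17,18,19,20,21,22,23,24,25,26,27,28,29,30,31): 0⊕1⊕0⊕0⊕1⊕0⊕0⊕1⊕0⊕0⊕1⊕1⊕0⊕0⊕1⊕1 = 1
Syndrome s16…s1 = 11101 → error at position 29.
Flip position 29: 1010001001011110100100100110011 → 1010001001011110100100100110111
Read data bits from positions 3,5,6,7,9,10,11,12,13,14,15,17,18,19,20,21,22,23,24,25,26,27,28,29,30,31: 10010101111100100100110111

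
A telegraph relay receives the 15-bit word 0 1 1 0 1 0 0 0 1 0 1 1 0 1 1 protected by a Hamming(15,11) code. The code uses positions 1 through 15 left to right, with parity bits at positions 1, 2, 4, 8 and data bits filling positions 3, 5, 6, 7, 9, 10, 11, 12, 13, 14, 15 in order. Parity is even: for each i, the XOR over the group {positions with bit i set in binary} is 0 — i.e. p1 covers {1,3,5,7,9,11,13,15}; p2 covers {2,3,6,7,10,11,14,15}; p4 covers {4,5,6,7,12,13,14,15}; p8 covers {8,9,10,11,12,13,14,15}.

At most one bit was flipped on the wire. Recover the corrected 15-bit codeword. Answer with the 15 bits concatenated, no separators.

011010001001011

s1 (pos 1,3,5,7,9,11,13,15): 0⊕1⊕1⊕0⊕1⊕1⊕0⊕1 = 1
s2 (pos 2,3,6,7,10,11,14,15): 1⊕1⊕0⊕0⊕0⊕1⊕1⊕1 = 1
s4 (pos 4,5,6,7,12,13,14,15): 0⊕1⊕0⊕0⊕1⊕0⊕1⊕1 = 0
s8 (pos 8,9,10,11,12,13,14,15): 0⊕1⊕0⊕1⊕1⊕0⊕1⊕1 = 1
Syndrome s8…s1 = 1011 → error at position 11.
Flip position 11: 011010001011011 → 011010001001011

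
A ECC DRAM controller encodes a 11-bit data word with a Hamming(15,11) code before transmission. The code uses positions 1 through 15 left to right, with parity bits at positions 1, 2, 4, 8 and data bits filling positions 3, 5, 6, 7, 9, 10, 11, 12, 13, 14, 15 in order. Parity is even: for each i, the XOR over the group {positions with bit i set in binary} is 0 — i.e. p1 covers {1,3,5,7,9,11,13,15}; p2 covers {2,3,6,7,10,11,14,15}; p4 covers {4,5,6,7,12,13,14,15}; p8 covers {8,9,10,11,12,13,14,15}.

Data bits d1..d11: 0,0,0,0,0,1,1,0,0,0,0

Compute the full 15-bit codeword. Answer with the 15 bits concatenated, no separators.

100000000110000

Place data at non-parity positions: p1 p2 0 p4 0 0 0 p8 0 1 1 0 0 0 0
p1 (pos 1,3,5,7,9,11,13,15): XOR of data positions = 0⊕0⊕0⊕0⊕1⊕0⊕0 = 1
p2 (pos 2,3,6,7,10,11,14,15): XOR of data positions = 0⊕0⊕0⊕1⊕1⊕0⊕0 = 0
p4 (pos 4,5,6,7,12,13,14,15): XOR of data positions = 0⊕0⊕0⊕0⊕0⊕0⊕0 = 0
p8 (pos 8,9,10,11,12,13,14,15): XOR of data positions = 0⊕1⊕1⊕0⊕0⊕0⊕0 = 0
Codeword: 100000000110000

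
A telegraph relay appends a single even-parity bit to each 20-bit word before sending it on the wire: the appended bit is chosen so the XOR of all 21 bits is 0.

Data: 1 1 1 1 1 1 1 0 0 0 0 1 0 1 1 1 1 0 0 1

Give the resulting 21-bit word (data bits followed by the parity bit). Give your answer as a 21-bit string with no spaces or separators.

111111100001011110011

XOR of the 20 data bits: 1⊕1⊕1⊕1⊕1⊕1⊕1⊕0⊕0⊕0⊕0⊕1⊕0⊕1⊕1⊕1⊕1⊕0⊕0⊕1 = 1
Parity bit = 1 (so all 21 bits XOR to 0).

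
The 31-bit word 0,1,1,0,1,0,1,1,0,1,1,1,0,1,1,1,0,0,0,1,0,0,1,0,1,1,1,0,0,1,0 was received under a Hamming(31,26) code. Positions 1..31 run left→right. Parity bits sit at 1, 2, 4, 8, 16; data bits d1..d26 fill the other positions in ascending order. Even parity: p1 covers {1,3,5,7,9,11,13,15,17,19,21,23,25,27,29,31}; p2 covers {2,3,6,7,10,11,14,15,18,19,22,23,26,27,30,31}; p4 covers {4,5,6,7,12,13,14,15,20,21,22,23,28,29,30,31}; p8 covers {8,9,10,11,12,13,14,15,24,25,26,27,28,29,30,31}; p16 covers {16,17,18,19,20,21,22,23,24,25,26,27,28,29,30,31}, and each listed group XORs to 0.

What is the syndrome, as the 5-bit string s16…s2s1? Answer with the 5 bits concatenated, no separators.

10010

s1 (pos 1,3,5,7,9,11,13,15,17,19,21,23,25,27,29,31): 0⊕1⊕1⊕1⊕0⊕1⊕0⊕1⊕0⊕0⊕0⊕1⊕1⊕1⊕0⊕0 = 0
s2 (pos 2,3,6,7,10,11,14,15,18,19,22,23,26,27,30,31): 1⊕1⊕0⊕1⊕1⊕1⊕1⊕1⊕0⊕0⊕0⊕1⊕1⊕1⊕1⊕0 = 1
s4 (pos 4,5,6,7,12,13,14,15,20,21,22,23,28,29,30,31): 0⊕1⊕0⊕1⊕1⊕0⊕1⊕1⊕1⊕0⊕0⊕1⊕0⊕0⊕1⊕0 = 0
s8 (pos 8,9,10,11,12,13,14,15,24,25,26,27,28,29,30,31): 1⊕0⊕1⊕1⊕1⊕0⊕1⊕1⊕0⊕1⊕1⊕1⊕0⊕0⊕1⊕0 = 0
s16 (pos 16,17,18,19,20,21,22,23,24,25,26,27,28,29,30,31): 1⊕0⊕0⊕0⊕1⊕0⊕0⊕1⊕0⊕1⊕1⊕1⊕0⊕0⊕1⊕0 = 1
Syndrome s16…s1 = 10010 → error at position 18.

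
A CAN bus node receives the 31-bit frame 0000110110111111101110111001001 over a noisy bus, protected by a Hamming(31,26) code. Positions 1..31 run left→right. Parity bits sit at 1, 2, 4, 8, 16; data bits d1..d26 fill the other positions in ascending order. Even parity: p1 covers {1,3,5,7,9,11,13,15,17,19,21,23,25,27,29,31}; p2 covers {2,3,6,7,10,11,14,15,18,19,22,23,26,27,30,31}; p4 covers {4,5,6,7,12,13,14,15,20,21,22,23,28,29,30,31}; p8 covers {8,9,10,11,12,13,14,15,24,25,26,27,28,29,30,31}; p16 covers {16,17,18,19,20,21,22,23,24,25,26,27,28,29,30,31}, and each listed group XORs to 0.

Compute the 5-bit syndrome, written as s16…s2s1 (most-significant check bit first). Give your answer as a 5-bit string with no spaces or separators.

01111

s1 (pos 1,3,5,7,9,11,13,15,17,19,21,23,25,27,29,31): 0⊕0⊕1⊕0⊕1⊕1⊕1⊕1⊕1⊕1⊕1⊕1⊕1⊕0⊕0⊕1 = 1
s2 (pos 2,3,6,7,10,11,14,15,18,19,22,23,26,27,30,31): 0⊕0⊕1⊕0⊕0⊕1⊕1⊕1⊕0⊕1⊕0⊕1⊕0⊕0⊕0⊕1 = 1
s4 (pos 4,5,6,7,12,13,14,15,20,21,22,23,28,29,30,31): 0⊕1⊕1⊕0⊕1⊕1⊕1⊕1⊕1⊕1⊕0⊕1⊕1⊕0⊕0⊕1 = 1
s8 (pos 8,9,10,11,12,13,14,15,24,25,26,27,28,29,30,31): 1⊕1⊕0⊕1⊕1⊕1⊕1⊕1⊕1⊕1⊕0⊕0⊕1⊕0⊕0⊕1 = 1
s16 (pos 16,17,18,19,20,21,22,23,24,25,26,27,28,29,30,31): 1⊕1⊕0⊕1⊕1⊕1⊕0⊕1⊕1⊕1⊕0⊕0⊕1⊕0⊕0⊕1 = 0
Syndrome s16…s1 = 01111 → error at position 15.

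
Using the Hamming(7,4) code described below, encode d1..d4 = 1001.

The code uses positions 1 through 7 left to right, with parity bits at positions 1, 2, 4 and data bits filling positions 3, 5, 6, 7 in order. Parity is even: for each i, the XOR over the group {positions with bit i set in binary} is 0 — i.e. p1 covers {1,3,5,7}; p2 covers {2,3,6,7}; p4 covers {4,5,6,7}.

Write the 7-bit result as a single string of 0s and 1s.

Place data at non-parity positions: p1 p2 1 p4 0 0 1
p1 (pos 1,3,5,7): XOR of data positions = 1⊕0⊕1 = 0
p2 (pos 2,3,6,7): XOR of data positions = 1⊕0⊕1 = 0
p4 (pos 4,5,6,7): XOR of data positions = 0⊕0⊕1 = 1
Codeword: 0011001

0011001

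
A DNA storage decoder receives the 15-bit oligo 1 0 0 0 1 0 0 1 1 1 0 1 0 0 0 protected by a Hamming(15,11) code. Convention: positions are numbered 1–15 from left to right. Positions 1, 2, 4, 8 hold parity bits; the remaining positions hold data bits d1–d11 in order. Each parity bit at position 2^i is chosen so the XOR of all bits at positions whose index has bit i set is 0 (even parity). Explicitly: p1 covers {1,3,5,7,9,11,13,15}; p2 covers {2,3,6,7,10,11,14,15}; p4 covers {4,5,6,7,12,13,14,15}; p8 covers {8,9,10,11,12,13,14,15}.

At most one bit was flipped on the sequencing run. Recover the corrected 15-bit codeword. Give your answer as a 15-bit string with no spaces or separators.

101010011101000

s1 (pos 1,3,5,7,9,11,13,15): 1⊕0⊕1⊕0⊕1⊕0⊕0⊕0 = 1
s2 (pos 2,3,6,7,10,11,14,15): 0⊕0⊕0⊕0⊕1⊕0⊕0⊕0 = 1
s4 (pos 4,5,6,7,12,13,14,15): 0⊕1⊕0⊕0⊕1⊕0⊕0⊕0 = 0
s8 (pos 8,9,10,11,12,13,14,15): 1⊕1⊕1⊕0⊕1⊕0⊕0⊕0 = 0
Syndrome s8…s1 = 0011 → error at position 3.
Flip position 3: 100010011101000 → 101010011101000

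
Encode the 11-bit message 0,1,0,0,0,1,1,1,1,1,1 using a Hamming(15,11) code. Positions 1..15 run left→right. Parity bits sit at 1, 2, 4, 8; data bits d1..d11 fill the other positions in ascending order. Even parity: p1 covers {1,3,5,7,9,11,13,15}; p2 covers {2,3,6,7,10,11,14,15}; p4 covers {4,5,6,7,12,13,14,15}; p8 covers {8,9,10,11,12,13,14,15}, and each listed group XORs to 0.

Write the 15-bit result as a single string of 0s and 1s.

000110000111111

Place data at non-parity positions: p1 p2 0 p4 1 0 0 p8 0 1 1 1 1 1 1
p1 (pos 1,3,5,7,9,11,13,15): XOR of data positions = 0⊕1⊕0⊕0⊕1⊕1⊕1 = 0
p2 (pos 2,3,6,7,10,11,14,15): XOR of data positions = 0⊕0⊕0⊕1⊕1⊕1⊕1 = 0
p4 (pos 4,5,6,7,12,13,14,15): XOR of data positions = 1⊕0⊕0⊕1⊕1⊕1⊕1 = 1
p8 (pos 8,9,10,11,12,13,14,15): XOR of data positions = 0⊕1⊕1⊕1⊕1⊕1⊕1 = 0
Codeword: 000110000111111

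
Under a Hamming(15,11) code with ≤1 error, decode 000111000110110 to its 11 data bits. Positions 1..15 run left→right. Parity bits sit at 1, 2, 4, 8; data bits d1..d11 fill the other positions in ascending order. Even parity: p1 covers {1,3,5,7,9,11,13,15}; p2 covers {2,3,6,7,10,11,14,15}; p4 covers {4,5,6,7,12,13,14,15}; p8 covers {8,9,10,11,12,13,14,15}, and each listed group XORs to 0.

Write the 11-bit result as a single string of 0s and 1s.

00100110110

s1 (pos 1,3,5,7,9,11,13,15): 0⊕0⊕1⊕0⊕0⊕1⊕1⊕0 = 1
s2 (pos 2,3,6,7,10,11,14,15): 0⊕0⊕1⊕0⊕1⊕1⊕1⊕0 = 0
s4 (pos 4,5,6,7,12,13,14,15): 1⊕1⊕1⊕0⊕0⊕1⊕1⊕0 = 1
s8 (pos 8,9,10,11,12,13,14,15): 0⊕0⊕1⊕1⊕0⊕1⊕1⊕0 = 0
Syndrome s8…s1 = 0101 → error at position 5.
Flip position 5: 000111000110110 → 000101000110110
Read data bits from positions 3,5,6,7,9,10,11,12,13,14,15: 00100110110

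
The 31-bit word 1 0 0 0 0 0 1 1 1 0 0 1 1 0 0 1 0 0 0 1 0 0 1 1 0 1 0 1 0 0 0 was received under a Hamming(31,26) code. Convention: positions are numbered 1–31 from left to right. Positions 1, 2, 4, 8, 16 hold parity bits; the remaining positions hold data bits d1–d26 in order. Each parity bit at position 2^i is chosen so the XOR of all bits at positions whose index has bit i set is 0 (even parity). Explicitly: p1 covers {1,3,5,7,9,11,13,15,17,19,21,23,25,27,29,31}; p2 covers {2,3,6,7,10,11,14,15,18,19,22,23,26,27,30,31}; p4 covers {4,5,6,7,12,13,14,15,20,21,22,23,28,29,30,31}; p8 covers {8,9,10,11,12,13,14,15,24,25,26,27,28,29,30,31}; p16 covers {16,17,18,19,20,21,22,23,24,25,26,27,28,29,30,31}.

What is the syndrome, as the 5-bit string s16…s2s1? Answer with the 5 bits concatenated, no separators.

01011

s1 (pos 1,3,5,7,9,11,13,15,17,19,21,23,25,27,29,31): 1⊕0⊕0⊕1⊕1⊕0⊕1⊕0⊕0⊕0⊕0⊕1⊕0⊕0⊕0⊕0 = 1
s2 (pos 2,3,6,7,10,11,14,15,18,19,22,23,26,27,30,31): 0⊕0⊕0⊕1⊕0⊕0⊕0⊕0⊕0⊕0⊕0⊕1⊕1⊕0⊕0⊕0 = 1
s4 (pos 4,5,6,7,12,13,14,15,20,21,22,23,28,29,30,31): 0⊕0⊕0⊕1⊕1⊕1⊕0⊕0⊕1⊕0⊕0⊕1⊕1⊕0⊕0⊕0 = 0
s8 (pos 8,9,10,11,12,13,14,15,24,25,26,27,28,29,30,31): 1⊕1⊕0⊕0⊕1⊕1⊕0⊕0⊕1⊕0⊕1⊕0⊕1⊕0⊕0⊕0 = 1
s16 (pos 16,17,18,19,20,21,22,23,24,25,26,27,28,29,30,31): 1⊕0⊕0⊕0⊕1⊕0⊕0⊕1⊕1⊕0⊕1⊕0⊕1⊕0⊕0⊕0 = 0
Syndrome s16…s1 = 01011 → error at position 11.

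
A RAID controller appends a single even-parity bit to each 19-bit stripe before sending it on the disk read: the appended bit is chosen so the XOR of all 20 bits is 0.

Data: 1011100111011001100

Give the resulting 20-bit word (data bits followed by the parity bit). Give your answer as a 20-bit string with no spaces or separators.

XOR of the 19 data bits: 1⊕0⊕1⊕1⊕1⊕0⊕0⊕1⊕1⊕1⊕0⊕1⊕1⊕0⊕0⊕1⊕1⊕0⊕0 = 1
Parity bit = 1 (so all 20 bits XOR to 0).

10111001110110011001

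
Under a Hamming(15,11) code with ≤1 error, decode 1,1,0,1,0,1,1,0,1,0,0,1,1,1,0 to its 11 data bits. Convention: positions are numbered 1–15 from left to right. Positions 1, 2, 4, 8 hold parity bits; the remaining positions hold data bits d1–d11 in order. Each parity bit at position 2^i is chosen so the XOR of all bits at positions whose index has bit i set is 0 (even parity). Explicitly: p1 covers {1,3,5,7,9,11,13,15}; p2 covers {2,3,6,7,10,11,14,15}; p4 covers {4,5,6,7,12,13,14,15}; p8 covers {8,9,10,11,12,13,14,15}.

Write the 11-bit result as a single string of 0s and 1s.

s1 (pos 1,3,5,7,9,11,13,15): 1⊕0⊕0⊕1⊕1⊕0⊕1⊕0 = 0
s2 (pos 2,3,6,7,10,11,14,15): 1⊕0⊕1⊕1⊕0⊕0⊕1⊕0 = 0
s4 (pos 4,5,6,7,12,13,14,15): 1⊕0⊕1⊕1⊕1⊕1⊕1⊕0 = 0
s8 (pos 8,9,10,11,12,13,14,15): 0⊕1⊕0⊕0⊕1⊕1⊕1⊕0 = 0
Syndrome s8…s1 = 0000 → no error.
Read data bits from positions 3,5,6,7,9,10,11,12,13,14,15: 00111001110

00111001110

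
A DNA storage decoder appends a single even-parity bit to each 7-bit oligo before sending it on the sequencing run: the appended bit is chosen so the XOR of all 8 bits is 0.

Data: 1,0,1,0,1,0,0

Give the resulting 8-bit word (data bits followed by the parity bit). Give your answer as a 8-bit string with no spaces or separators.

10101001

XOR of the 7 data bits: 1⊕0⊕1⊕0⊕1⊕0⊕0 = 1
Parity bit = 1 (so all 8 bits XOR to 0).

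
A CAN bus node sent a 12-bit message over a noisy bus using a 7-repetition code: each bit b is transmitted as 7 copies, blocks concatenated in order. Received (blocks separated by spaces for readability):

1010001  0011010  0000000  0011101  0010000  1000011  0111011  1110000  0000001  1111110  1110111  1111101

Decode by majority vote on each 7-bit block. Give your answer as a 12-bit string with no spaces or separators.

Block 1 (1010001): 3 ones → 0
Block 2 (0011010): 3 ones → 0
Block 3 (0000000): 0 ones → 0
Block 4 (0011101): 4 ones → 1
Block 5 (0010000): 1 one → 0
Block 6 (1000011): 3 ones → 0
Block 7 (0111011): 5 ones → 1
Block 8 (1110000): 3 ones → 0
Block 9 (0000001): 1 one → 0
Block 10 (1111110): 6 ones → 1
Block 11 (1110111): 6 ones → 1
Block 12 (1111101): 6 ones → 1

000100100111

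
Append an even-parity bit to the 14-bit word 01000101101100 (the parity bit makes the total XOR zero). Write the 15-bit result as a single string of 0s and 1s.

010001011011000

XOR of the 14 data bits: 0⊕1⊕0⊕0⊕0⊕1⊕0⊕1⊕1⊕0⊕1⊕1⊕0⊕0 = 0
Parity bit = 0 (so all 15 bits XOR to 0).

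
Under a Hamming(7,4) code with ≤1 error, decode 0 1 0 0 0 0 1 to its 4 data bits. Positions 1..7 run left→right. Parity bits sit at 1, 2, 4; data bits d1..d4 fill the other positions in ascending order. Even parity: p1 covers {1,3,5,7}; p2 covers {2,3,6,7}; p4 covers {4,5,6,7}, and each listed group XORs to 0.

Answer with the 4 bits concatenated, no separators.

0101

s1 (pos 1,3,5,7): 0⊕0⊕0⊕1 = 1
s2 (pos 2,3,6,7): 1⊕0⊕0⊕1 = 0
s4 (pos 4,5,6,7): 0⊕0⊕0⊕1 = 1
Syndrome s4…s1 = 101 → error at position 5.
Flip position 5: 0100001 → 0100101
Read data bits from positions 3,5,6,7: 0101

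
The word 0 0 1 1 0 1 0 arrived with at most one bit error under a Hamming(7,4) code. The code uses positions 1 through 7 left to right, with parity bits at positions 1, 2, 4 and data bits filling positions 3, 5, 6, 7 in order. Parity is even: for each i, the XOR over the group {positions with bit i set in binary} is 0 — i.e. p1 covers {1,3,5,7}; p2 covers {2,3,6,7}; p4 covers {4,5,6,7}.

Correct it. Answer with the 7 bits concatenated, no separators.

1011010

s1 (pos 1,3,5,7): 0⊕1⊕0⊕0 = 1
s2 (pos 2,3,6,7): 0⊕1⊕1⊕0 = 0
s4 (pos 4,5,6,7): 1⊕0⊕1⊕0 = 0
Syndrome s4…s1 = 001 → error at position 1.
Flip position 1: 0011010 → 1011010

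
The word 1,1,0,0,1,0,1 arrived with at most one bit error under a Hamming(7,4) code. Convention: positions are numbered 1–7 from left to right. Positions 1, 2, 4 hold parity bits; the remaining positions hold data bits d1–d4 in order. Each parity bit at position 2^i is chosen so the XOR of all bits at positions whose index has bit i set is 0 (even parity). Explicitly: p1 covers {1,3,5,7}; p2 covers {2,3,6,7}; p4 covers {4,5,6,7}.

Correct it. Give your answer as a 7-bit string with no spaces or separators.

0100101

s1 (pos 1,3,5,7): 1⊕0⊕1⊕1 = 1
s2 (pos 2,3,6,7): 1⊕0⊕0⊕1 = 0
s4 (pos 4,5,6,7): 0⊕1⊕0⊕1 = 0
Syndrome s4…s1 = 001 → error at position 1.
Flip position 1: 1100101 → 0100101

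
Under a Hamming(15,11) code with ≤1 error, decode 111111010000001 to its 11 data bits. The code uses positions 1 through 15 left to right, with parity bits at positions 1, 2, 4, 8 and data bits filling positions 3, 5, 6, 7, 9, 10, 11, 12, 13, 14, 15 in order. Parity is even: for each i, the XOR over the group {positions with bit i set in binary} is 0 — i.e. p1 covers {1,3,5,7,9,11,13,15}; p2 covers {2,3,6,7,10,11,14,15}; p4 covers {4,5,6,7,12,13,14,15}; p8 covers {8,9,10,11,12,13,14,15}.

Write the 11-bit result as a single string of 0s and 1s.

s1 (pos 1,3,5,7,9,11,13,15): 1⊕1⊕1⊕0⊕0⊕0⊕0⊕1 = 0
s2 (pos 2,3,6,7,10,11,14,15): 1⊕1⊕1⊕0⊕0⊕0⊕0⊕1 = 0
s4 (pos 4,5,6,7,12,13,14,15): 1⊕1⊕1⊕0⊕0⊕0⊕0⊕1 = 0
s8 (pos 8,9,10,11,12,13,14,15): 1⊕0⊕0⊕0⊕0⊕0⊕0⊕1 = 0
Syndrome s8…s1 = 0000 → no error.
Read data bits from positions 3,5,6,7,9,10,11,12,13,14,15: 11100000001

11100000001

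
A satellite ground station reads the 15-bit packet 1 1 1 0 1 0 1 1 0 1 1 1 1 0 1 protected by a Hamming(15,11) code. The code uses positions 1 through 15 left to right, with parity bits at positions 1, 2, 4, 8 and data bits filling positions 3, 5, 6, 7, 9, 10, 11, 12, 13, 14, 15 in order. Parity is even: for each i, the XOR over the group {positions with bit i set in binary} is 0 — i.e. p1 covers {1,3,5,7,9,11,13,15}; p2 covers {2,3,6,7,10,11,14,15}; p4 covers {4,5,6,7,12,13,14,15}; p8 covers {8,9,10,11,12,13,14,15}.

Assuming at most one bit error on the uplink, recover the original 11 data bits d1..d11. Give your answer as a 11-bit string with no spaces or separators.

10010111101

s1 (pos 1,3,5,7,9,11,13,15): 1⊕1⊕1⊕1⊕0⊕1⊕1⊕1 = 1
s2 (pos 2,3,6,7,10,11,14,15): 1⊕1⊕0⊕1⊕1⊕1⊕0⊕1 = 0
s4 (pos 4,5,6,7,12,13,14,15): 0⊕1⊕0⊕1⊕1⊕1⊕0⊕1 = 1
s8 (pos 8,9,10,11,12,13,14,15): 1⊕0⊕1⊕1⊕1⊕1⊕0⊕1 = 0
Syndrome s8…s1 = 0101 → error at position 5.
Flip position 5: 111010110111101 → 111000110111101
Read data bits from positions 3,5,6,7,9,10,11,12,13,14,15: 10010111101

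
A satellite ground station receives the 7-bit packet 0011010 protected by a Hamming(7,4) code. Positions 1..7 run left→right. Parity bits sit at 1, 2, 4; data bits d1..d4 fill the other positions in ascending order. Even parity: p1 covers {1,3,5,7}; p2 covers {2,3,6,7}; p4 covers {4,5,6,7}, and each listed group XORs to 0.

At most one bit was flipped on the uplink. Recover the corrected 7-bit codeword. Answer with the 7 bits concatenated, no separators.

1011010

s1 (pos 1,3,5,7): 0⊕1⊕0⊕0 = 1
s2 (pos 2,3,6,7): 0⊕1⊕1⊕0 = 0
s4 (pos 4,5,6,7): 1⊕0⊕1⊕0 = 0
Syndrome s4…s1 = 001 → error at position 1.
Flip position 1: 0011010 → 1011010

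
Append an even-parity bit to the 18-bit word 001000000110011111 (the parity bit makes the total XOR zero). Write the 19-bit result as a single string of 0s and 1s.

XOR of the 18 data bits: 0⊕0⊕1⊕0⊕0⊕0⊕0⊕0⊕0⊕1⊕1⊕0⊕0⊕1⊕1⊕1⊕1⊕1 = 0
Parity bit = 0 (so all 19 bits XOR to 0).

0010000001100111110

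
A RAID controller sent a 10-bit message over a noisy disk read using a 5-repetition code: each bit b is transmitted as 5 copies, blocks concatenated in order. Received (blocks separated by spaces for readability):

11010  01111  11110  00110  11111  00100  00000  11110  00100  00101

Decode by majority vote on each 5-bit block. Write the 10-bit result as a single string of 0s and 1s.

Block 1 (11010): 3 ones → 1
Block 2 (01111): 4 ones → 1
Block 3 (11110): 4 ones → 1
Block 4 (00110): 2 ones → 0
Block 5 (11111): 5 ones → 1
Block 6 (00100): 1 one → 0
Block 7 (00000): 0 ones → 0
Block 8 (11110): 4 ones → 1
Block 9 (00100): 1 one → 0
Block 10 (00101): 2 ones → 0

1110100100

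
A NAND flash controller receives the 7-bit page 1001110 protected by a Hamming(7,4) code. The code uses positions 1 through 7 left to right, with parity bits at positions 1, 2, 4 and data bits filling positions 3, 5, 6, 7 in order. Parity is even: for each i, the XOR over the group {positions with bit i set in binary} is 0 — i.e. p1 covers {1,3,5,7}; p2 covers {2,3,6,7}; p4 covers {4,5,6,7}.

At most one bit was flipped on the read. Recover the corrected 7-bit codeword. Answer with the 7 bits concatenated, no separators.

s1 (pos 1,3,5,7): 1⊕0⊕1⊕0 = 0
s2 (pos 2,3,6,7): 0⊕0⊕1⊕0 = 1
s4 (pos 4,5,6,7): 1⊕1⊕1⊕0 = 1
Syndrome s4…s1 = 110 → error at position 6.
Flip position 6: 1001110 → 1001100

1001100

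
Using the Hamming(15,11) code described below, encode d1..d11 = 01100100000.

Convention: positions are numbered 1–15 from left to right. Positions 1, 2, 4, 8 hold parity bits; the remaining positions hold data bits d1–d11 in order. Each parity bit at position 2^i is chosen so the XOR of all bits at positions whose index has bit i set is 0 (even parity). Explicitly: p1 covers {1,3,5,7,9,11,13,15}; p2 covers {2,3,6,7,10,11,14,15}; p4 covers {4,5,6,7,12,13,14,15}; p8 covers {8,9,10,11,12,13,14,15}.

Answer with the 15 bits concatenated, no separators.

100011010100000

Place data at non-parity positions: p1 p2 0 p4 1 1 0 p8 0 1 0 0 0 0 0
p1 (pos 1,3,5,7,9,11,13,15): XOR of data positions = 0⊕1⊕0⊕0⊕0⊕0⊕0 = 1
p2 (pos 2,3,6,7,10,11,14,15): XOR of data positions = 0⊕1⊕0⊕1⊕0⊕0⊕0 = 0
p4 (pos 4,5,6,7,12,13,14,15): XOR of data positions = 1⊕1⊕0⊕0⊕0⊕0⊕0 = 0
p8 (pos 8,9,10,11,12,13,14,15): XOR of data positions = 0⊕1⊕0⊕0⊕0⊕0⊕0 = 1
Codeword: 100011010100000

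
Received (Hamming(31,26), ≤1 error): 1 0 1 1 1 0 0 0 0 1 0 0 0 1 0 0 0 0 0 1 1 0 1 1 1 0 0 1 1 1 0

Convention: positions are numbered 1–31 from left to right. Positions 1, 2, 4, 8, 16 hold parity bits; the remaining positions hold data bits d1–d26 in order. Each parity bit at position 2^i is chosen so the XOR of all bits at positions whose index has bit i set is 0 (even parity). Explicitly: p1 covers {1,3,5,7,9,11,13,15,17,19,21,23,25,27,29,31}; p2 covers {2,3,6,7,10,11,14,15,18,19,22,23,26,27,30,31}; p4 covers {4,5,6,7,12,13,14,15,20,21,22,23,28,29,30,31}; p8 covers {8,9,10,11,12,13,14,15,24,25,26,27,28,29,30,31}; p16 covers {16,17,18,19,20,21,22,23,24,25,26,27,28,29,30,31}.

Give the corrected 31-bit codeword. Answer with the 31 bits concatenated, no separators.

s1 (pos 1,3,5,7,9,11,13,15,17,19,21,23,25,27,29,31): 1⊕1⊕1⊕0⊕0⊕0⊕0⊕0⊕0⊕0⊕1⊕1⊕1⊕0⊕1⊕0 = 1
s2 (pos 2,3,6,7,10,11,14,15,18,19,22,23,26,27,30,31): 0⊕1⊕0⊕0⊕1⊕0⊕1⊕0⊕0⊕0⊕0⊕1⊕0⊕0⊕1⊕0 = 1
s4 (pos 4,5,6,7,12,13,14,15,20,21,22,23,28,29,30,31): 1⊕1⊕0⊕0⊕0⊕0⊕1⊕0⊕1⊕1⊕0⊕1⊕1⊕1⊕1⊕0 = 1
s8 (pos 8,9,10,11,12,13,14,15,24,25,26,27,28,29,30,31): 0⊕0⊕1⊕0⊕0⊕0⊕1⊕0⊕1⊕1⊕0⊕0⊕1⊕1⊕1⊕0 = 1
s16 (pos 16,17,18,19,20,21,22,23,24,25,26,27,28,29,30,31): 0⊕0⊕0⊕0⊕1⊕1⊕0⊕1⊕1⊕1⊕0⊕0⊕1⊕1⊕1⊕0 = 0
Syndrome s16…s1 = 01111 → error at position 15.
Flip position 15: 1011100001000100000110111001110 → 1011100001000110000110111001110

1011100001000110000110111001110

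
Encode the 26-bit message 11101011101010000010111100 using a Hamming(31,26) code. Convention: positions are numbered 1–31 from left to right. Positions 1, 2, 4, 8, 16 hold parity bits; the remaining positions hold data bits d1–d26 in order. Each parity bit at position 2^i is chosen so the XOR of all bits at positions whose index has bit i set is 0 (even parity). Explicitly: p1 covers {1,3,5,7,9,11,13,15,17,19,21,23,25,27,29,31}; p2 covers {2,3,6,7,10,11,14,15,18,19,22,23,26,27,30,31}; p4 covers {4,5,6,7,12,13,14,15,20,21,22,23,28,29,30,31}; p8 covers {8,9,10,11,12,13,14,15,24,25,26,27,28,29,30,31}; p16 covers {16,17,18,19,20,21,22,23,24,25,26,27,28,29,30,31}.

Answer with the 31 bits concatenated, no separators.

0111110010111010010000010111100

Place data at non-parity positions: p1 p2 1 p4 1 1 0 p8 1 0 1 1 1 0 1 p16 0 1 0 0 0 0 0 1 0 1 1 1 1 0 0
p1 (pos 1,3,5,7,9,11,13,15,17,19,21,23,25,27,29,31): XOR of data positions = 1⊕1⊕0⊕1⊕1⊕1⊕1⊕0⊕0⊕0⊕0⊕0⊕1⊕1⊕0 = 0
p2 (pos 2,3,6,7,10,11,14,15,18,19,22,23,26,27,30,31): XOR of data positions = 1⊕1⊕0⊕0⊕1⊕0⊕1⊕1⊕0⊕0⊕0⊕1⊕1⊕0⊕0 = 1
p4 (pos 4,5,6,7,12,13,14,15,20,21,22,23,28,29,30,31): XOR of data positions = 1⊕1⊕0⊕1⊕1⊕0⊕1⊕0⊕0⊕0⊕0⊕1⊕1⊕0⊕0 = 1
p8 (pos 8,9,10,11,12,13,14,15,24,25,26,27,28,29,30,31): XOR of data positions = 1⊕0⊕1⊕1⊕1⊕0⊕1⊕1⊕0⊕1⊕1⊕1⊕1⊕0⊕0 = 0
p16 (pos 16,17,18,19,20,21,22,23,24,25,26,27,28,29,30,31): XOR of data positions = 0⊕1⊕0⊕0⊕0⊕0⊕0⊕1⊕0⊕1⊕1⊕1⊕1⊕0⊕0 = 0
Codeword: 0111110010111010010000010111100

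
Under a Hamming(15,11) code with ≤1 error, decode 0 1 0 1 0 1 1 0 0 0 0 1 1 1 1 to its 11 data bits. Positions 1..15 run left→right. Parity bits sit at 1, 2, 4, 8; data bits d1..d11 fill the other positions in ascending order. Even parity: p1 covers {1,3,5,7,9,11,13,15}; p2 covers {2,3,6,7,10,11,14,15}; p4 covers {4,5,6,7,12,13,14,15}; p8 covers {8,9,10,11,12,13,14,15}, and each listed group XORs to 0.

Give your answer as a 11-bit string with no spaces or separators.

00100001111

s1 (pos 1,3,5,7,9,11,13,15): 0⊕0⊕0⊕1⊕0⊕0⊕1⊕1 = 1
s2 (pos 2,3,6,7,10,11,14,15): 1⊕0⊕1⊕1⊕0⊕0⊕1⊕1 = 1
s4 (pos 4,5,6,7,12,13,14,15): 1⊕0⊕1⊕1⊕1⊕1⊕1⊕1 = 1
s8 (pos 8,9,10,11,12,13,14,15): 0⊕0⊕0⊕0⊕1⊕1⊕1⊕1 = 0
Syndrome s8…s1 = 0111 → error at position 7.
Flip position 7: 010101100001111 → 010101000001111
Read data bits from positions 3,5,6,7,9,10,11,12,13,14,15: 00100001111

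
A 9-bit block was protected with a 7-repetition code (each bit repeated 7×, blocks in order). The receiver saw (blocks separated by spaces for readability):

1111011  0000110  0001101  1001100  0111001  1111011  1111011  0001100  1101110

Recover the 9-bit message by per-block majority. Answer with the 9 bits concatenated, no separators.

100011101

Block 1 (1111011): 6 ones → 1
Block 2 (0000110): 2 ones → 0
Block 3 (0001101): 3 ones → 0
Block 4 (1001100): 3 ones → 0
Block 5 (0111001): 4 ones → 1
Block 6 (1111011): 6 ones → 1
Block 7 (1111011): 6 ones → 1
Block 8 (0001100): 2 ones → 0
Block 9 (1101110): 5 ones → 1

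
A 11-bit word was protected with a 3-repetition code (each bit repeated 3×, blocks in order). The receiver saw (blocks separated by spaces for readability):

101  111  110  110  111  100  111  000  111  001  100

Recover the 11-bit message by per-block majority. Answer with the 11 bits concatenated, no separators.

11111010100

Block 1 (101): 2 ones → 1
Block 2 (111): 3 ones → 1
Block 3 (110): 2 ones → 1
Block 4 (110): 2 ones → 1
Block 5 (111): 3 ones → 1
Block 6 (100): 1 one → 0
Block 7 (111): 3 ones → 1
Block 8 (000): 0 ones → 0
Block 9 (111): 3 ones → 1
Block 10 (001): 1 one → 0
Block 11 (100): 1 one → 0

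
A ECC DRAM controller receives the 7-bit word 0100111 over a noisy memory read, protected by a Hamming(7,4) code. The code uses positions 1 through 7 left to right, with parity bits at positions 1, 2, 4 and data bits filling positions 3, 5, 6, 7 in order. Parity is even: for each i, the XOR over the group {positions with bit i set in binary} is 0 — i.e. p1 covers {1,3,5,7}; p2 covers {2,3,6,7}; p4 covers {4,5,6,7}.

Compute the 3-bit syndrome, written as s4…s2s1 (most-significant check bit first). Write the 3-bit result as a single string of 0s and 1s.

110

s1 (pos 1,3,5,7): 0⊕0⊕1⊕1 = 0
s2 (pos 2,3,6,7): 1⊕0⊕1⊕1 = 1
s4 (pos 4,5,6,7): 0⊕1⊕1⊕1 = 1
Syndrome s4…s1 = 110 → error at position 6.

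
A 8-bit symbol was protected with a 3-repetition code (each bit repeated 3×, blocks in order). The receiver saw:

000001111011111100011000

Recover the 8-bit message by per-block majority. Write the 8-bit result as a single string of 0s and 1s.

Block 1 (000): 0 ones → 0
Block 2 (001): 1 one → 0
Block 3 (111): 3 ones → 1
Block 4 (011): 2 ones → 1
Block 5 (111): 3 ones → 1
Block 6 (100): 1 one → 0
Block 7 (011): 2 ones → 1
Block 8 (000): 0 ones → 0

00111010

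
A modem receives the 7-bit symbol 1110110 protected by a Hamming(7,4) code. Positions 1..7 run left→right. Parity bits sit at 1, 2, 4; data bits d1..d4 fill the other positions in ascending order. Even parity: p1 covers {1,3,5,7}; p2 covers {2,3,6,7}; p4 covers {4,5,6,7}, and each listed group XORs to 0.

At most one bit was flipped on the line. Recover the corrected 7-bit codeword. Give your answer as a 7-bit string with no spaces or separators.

1100110

s1 (pos 1,3,5,7): 1⊕1⊕1⊕0 = 1
s2 (pos 2,3,6,7): 1⊕1⊕1⊕0 = 1
s4 (pos 4,5,6,7): 0⊕1⊕1⊕0 = 0
Syndrome s4…s1 = 011 → error at position 3.
Flip position 3: 1110110 → 1100110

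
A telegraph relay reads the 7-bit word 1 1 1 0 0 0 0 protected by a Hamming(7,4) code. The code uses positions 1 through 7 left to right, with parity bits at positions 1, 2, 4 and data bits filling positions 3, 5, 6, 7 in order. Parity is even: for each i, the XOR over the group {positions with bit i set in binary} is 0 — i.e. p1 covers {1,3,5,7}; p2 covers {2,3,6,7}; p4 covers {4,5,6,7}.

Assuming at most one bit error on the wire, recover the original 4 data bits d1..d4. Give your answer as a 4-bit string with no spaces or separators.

1000

s1 (pos 1,3,5,7): 1⊕1⊕0⊕0 = 0
s2 (pos 2,3,6,7): 1⊕1⊕0⊕0 = 0
s4 (pos 4,5,6,7): 0⊕0⊕0⊕0 = 0
Syndrome s4…s1 = 000 → no error.
Read data bits from positions 3,5,6,7: 1000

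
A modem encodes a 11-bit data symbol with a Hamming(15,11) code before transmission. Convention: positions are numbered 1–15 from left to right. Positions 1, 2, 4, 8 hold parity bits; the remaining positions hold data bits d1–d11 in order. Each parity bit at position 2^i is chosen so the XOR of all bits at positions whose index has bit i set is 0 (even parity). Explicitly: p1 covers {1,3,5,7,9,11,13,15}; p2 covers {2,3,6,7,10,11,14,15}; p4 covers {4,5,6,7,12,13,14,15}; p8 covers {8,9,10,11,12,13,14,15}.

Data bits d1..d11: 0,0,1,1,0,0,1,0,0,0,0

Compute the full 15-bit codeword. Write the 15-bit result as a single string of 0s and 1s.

Place data at non-parity positions: p1 p2 0 p4 0 1 1 p8 0 0 1 0 0 0 0
p1 (pos 1,3,5,7,9,11,13,15): XOR of data positions = 0⊕0⊕1⊕0⊕1⊕0⊕0 = 0
p2 (pos 2,3,6,7,10,11,14,15): XOR of data positions = 0⊕1⊕1⊕0⊕1⊕0⊕0 = 1
p4 (pos 4,5,6,7,12,13,14,15): XOR of data positions = 0⊕1⊕1⊕0⊕0⊕0⊕0 = 0
p8 (pos 8,9,10,11,12,13,14,15): XOR of data positions = 0⊕0⊕1⊕0⊕0⊕0⊕0 = 1
Codeword: 010001110010000

010001110010000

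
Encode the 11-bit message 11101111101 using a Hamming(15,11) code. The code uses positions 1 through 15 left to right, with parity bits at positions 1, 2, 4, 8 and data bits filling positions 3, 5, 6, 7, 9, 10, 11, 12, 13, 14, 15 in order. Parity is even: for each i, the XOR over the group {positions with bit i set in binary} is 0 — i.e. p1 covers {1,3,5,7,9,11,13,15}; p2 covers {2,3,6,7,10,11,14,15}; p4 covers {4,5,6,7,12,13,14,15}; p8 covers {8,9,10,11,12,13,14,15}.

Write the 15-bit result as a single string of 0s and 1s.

011111001111101

Place data at non-parity positions: p1 p2 1 p4 1 1 0 p8 1 1 1 1 1 0 1
p1 (pos 1,3,5,7,9,11,13,15): XOR of data positions = 1⊕1⊕0⊕1⊕1⊕1⊕1 = 0
p2 (pos 2,3,6,7,10,11,14,15): XOR of data positions = 1⊕1⊕0⊕1⊕1⊕0⊕1 = 1
p4 (pos 4,5,6,7,12,13,14,15): XOR of data positions = 1⊕1⊕0⊕1⊕1⊕0⊕1 = 1
p8 (pos 8,9,10,11,12,13,14,15): XOR of data positions = 1⊕1⊕1⊕1⊕1⊕0⊕1 = 0
Codeword: 011111001111101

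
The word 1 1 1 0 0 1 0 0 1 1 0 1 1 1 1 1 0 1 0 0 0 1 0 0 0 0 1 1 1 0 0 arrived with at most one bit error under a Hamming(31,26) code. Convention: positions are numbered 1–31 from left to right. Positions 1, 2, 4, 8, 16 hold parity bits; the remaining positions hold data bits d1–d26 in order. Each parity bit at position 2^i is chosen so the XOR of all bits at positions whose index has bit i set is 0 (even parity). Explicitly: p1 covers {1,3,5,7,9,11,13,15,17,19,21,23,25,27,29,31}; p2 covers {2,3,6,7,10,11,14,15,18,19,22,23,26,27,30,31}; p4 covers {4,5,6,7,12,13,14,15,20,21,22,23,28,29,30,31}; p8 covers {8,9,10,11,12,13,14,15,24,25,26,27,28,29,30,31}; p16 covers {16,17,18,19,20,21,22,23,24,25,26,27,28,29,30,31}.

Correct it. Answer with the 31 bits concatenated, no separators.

1110010011111111010001000011100

s1 (pos 1,3,5,7,9,11,13,15,17,19,21,23,25,27,29,31): 1⊕1⊕0⊕0⊕1⊕0⊕1⊕1⊕0⊕0⊕0⊕0⊕0⊕1⊕1⊕0 = 1
s2 (pos 2,3,6,7,10,11,14,15,18,19,22,23,26,27,30,31): 1⊕1⊕1⊕0⊕1⊕0⊕1⊕1⊕1⊕0⊕1⊕0⊕0⊕1⊕0⊕0 = 1
s4 (pos 4,5,6,7,12,13,14,15,20,21,22,23,28,29,30,31): 0⊕0⊕1⊕0⊕1⊕1⊕1⊕1⊕0⊕0⊕1⊕0⊕1⊕1⊕0⊕0 = 0
s8 (pos 8,9,10,11,12,13,14,15,24,25,26,27,28,29,30,31): 0⊕1⊕1⊕0⊕1⊕1⊕1⊕1⊕0⊕0⊕0⊕1⊕1⊕1⊕0⊕0 = 1
s16 (pos 16,17,18,19,20,21,22,23,24,25,26,27,28,29,30,31): 1⊕0⊕1⊕0⊕0⊕0⊕1⊕0⊕0⊕0⊕0⊕1⊕1⊕1⊕0⊕0 = 0
Syndrome s16…s1 = 01011 → error at position 11.
Flip position 11: 1110010011011111010001000011100 → 1110010011111111010001000011100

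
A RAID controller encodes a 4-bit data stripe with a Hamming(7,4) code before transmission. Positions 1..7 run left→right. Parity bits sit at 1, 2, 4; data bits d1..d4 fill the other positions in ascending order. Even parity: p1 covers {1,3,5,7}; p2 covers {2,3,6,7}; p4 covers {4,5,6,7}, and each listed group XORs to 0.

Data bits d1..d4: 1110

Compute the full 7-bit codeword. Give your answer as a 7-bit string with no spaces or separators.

0010110

Place data at non-parity positions: p1 p2 1 p4 1 1 0
p1 (pos 1,3,5,7): XOR of data positions = 1⊕1⊕0 = 0
p2 (pos 2,3,6,7): XOR of data positions = 1⊕1⊕0 = 0
p4 (pos 4,5,6,7): XOR of data positions = 1⊕1⊕0 = 0
Codeword: 0010110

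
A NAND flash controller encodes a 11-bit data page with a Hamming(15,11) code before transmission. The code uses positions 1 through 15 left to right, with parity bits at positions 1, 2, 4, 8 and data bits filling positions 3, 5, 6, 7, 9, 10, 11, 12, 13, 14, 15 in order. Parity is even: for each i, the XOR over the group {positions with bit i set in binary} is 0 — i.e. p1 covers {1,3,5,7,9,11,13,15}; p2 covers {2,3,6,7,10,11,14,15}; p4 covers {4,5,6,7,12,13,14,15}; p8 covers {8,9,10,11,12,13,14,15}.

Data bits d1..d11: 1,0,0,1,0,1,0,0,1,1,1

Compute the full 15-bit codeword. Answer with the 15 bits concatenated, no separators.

Place data at non-parity positions: p1 p2 1 p4 0 0 1 p8 0 1 0 0 1 1 1
p1 (pos 1,3,5,7,9,11,13,15): XOR of data positions = 1⊕0⊕1⊕0⊕0⊕1⊕1 = 0
p2 (pos 2,3,6,7,10,11,14,15): XOR of data positions = 1⊕0⊕1⊕1⊕0⊕1⊕1 = 1
p4 (pos 4,5,6,7,12,13,14,15): XOR of data positions = 0⊕0⊕1⊕0⊕1⊕1⊕1 = 0
p8 (pos 8,9,10,11,12,13,14,15): XOR of data positions = 0⊕1⊕0⊕0⊕1⊕1⊕1 = 0
Codeword: 011000100100111

011000100100111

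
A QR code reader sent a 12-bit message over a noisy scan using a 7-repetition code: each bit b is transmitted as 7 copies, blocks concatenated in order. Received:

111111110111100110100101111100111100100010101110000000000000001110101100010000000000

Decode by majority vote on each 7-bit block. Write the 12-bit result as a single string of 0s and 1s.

Block 1 (1111111): 7 ones → 1
Block 2 (1011110): 5 ones → 1
Block 3 (0110100): 3 ones → 0
Block 4 (1011111): 6 ones → 1
Block 5 (0011110): 4 ones → 1
Block 6 (0100010): 2 ones → 0
Block 7 (1011100): 4 ones → 1
Block 8 (0000000): 0 ones → 0
Block 9 (0000001): 1 one → 0
Block 10 (1101011): 5 ones → 1
Block 11 (0001000): 1 one → 0
Block 12 (0000000): 0 ones → 0

110110100100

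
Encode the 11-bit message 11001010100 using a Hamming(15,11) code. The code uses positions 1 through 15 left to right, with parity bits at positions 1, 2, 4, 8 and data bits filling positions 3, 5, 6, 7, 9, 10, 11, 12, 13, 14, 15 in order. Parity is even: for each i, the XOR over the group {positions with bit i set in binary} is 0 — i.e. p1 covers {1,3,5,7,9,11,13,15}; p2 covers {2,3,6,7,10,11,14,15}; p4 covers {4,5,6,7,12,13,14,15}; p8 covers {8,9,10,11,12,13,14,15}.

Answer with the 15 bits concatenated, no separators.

101010011010100

Place data at non-parity positions: p1 p2 1 p4 1 0 0 p8 1 0 1 0 1 0 0
p1 (pos 1,3,5,7,9,11,13,15): XOR of data positions = 1⊕1⊕0⊕1⊕1⊕1⊕0 = 1
p2 (pos 2,3,6,7,10,11,14,15): XOR of data positions = 1⊕0⊕0⊕0⊕1⊕0⊕0 = 0
p4 (pos 4,5,6,7,12,13,14,15): XOR of data positions = 1⊕0⊕0⊕0⊕1⊕0⊕0 = 0
p8 (pos 8,9,10,11,12,13,14,15): XOR of data positions = 1⊕0⊕1⊕0⊕1⊕0⊕0 = 1
Codeword: 101010011010100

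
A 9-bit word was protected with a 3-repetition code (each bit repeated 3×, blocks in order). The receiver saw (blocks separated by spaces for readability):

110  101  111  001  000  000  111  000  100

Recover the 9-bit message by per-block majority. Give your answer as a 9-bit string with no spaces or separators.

Block 1 (110): 2 ones → 1
Block 2 (101): 2 ones → 1
Block 3 (111): 3 ones → 1
Block 4 (001): 1 one → 0
Block 5 (000): 0 ones → 0
Block 6 (000): 0 ones → 0
Block 7 (111): 3 ones → 1
Block 8 (000): 0 ones → 0
Block 9 (100): 1 one → 0

111000100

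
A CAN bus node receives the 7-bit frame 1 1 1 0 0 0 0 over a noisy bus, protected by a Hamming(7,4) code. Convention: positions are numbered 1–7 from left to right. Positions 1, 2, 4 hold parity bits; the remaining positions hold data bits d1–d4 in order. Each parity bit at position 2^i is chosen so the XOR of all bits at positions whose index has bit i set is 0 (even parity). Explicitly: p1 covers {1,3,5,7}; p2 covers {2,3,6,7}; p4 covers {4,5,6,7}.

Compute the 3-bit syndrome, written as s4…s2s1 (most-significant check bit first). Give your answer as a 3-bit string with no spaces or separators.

000

s1 (pos 1,3,5,7): 1⊕1⊕0⊕0 = 0
s2 (pos 2,3,6,7): 1⊕1⊕0⊕0 = 0
s4 (pos 4,5,6,7): 0⊕0⊕0⊕0 = 0
Syndrome s4…s1 = 000 → no error.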